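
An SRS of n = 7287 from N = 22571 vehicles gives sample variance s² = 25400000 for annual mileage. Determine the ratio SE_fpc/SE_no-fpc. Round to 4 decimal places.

0.8229

f = n/N = 7287/22571 = 0.32284790.
SE_no-fpc = √(s²/n) = 59.039473; SE_fpc = √((1−f)s²/n) = 48.583141.
Ratio = √(1−f) = 0.82289252.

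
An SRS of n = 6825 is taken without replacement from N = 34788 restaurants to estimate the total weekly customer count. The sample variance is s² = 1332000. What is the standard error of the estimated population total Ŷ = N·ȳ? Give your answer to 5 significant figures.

Var(Ŷ) = N²·Var(ȳ) = N²·(1 − n/N)·s²/n.
f = 6825/34788 = 0.19618834; Var(ȳ) = 0.80381166·1332000/6825 = 156.87577.
Var(Ŷ) = 34788² · 156.87577 = 1.8985183 × 10^11.
SE(Ŷ) = √(1.8985183 × 10^11) = 435720.

435720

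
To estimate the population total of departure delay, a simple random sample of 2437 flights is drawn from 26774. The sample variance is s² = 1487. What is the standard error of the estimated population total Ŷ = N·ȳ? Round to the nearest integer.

Var(Ŷ) = N²·Var(ȳ) = N²·(1 − n/N)·s²/n.
f = 2437/26774 = 0.09102114; Var(ȳ) = 0.90897886·1487/2437 = 0.55463749.
Var(Ŷ) = 26774² · 0.55463749 = 3.9759026 × 10^8.
SE(Ŷ) = √(3.9759026 × 10^8) = 19940.

19940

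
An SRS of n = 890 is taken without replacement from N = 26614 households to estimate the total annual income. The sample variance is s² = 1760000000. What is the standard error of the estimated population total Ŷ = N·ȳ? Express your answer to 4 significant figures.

Var(Ŷ) = N²·Var(ȳ) = N²·(1 − n/N)·s²/n.
f = 890/26614 = 0.03344105; Var(ȳ) = 0.96655895·1760000000/890 = 1.9113975 × 10^6.
Var(Ŷ) = 26614² · (1.9113975 × 10^6) = 1.3538524 × 10^15.
SE(Ŷ) = √(1.3538524 × 10^15) = 3.679 × 10^7.

3.679 × 10^7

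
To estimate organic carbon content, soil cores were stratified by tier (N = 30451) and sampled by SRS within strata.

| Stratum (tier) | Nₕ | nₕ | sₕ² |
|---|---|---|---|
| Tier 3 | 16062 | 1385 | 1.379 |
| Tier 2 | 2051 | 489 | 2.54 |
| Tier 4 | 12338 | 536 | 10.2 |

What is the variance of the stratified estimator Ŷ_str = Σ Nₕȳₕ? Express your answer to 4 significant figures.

Var(Ŷ_str) = Σₕ Nₕ²(1 − fₕ)sₕ²/nₕ.
Tier 3: 16062²·(1 − 1385/16062)·1.379/1385 = 234720.71.
Tier 2: 2051²·(1 − 489/2051)·2.54/489 = 16640.698.
Tier 4: 12338²·(1 − 536/12338)·10.2/536 = 2.7709951 × 10^6.
Sum = 3.0223565 × 10^6.

3.022 × 10^6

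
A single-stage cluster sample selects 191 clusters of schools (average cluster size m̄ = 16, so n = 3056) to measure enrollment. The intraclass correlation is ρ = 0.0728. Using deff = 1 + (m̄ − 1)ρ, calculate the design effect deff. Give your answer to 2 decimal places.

2.09

deff = 1 + (16 − 1)·0.0728 = 1 + 1.092 = 2.092.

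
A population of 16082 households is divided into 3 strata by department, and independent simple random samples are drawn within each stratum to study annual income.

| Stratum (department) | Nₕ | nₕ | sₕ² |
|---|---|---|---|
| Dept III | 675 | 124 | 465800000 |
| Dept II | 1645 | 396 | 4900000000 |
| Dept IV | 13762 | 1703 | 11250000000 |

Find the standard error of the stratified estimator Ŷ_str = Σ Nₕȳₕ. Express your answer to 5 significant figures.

3.3513 × 10^7

Var(Ŷ_str) = Σₕ Nₕ²(1 − fₕ)sₕ²/nₕ.
Dept III: 675²·(1 − 124/675)·465800000/124 = 1.3971183 × 10^12.
Dept II: 1645²·(1 − 396/1645)·4900000000/396 = 2.5423143 × 10^13.
Dept IV: 13762²·(1 − 1703/13762)·11250000000/1703 = 1.0963033 × 10^15.
Sum = 1.1231236 × 10^15.
SE = √(1.1231236 × 10^15) = 3.3513 × 10^7.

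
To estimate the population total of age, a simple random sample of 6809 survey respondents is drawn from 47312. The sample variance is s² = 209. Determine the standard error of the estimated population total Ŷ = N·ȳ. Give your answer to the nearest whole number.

Var(Ŷ) = N²·Var(ȳ) = N²·(1 − n/N)·s²/n.
f = 6809/47312 = 0.14391698; Var(ȳ) = 0.85608302·209/6809 = 0.026277185.
Var(Ŷ) = 47312² · 0.026277185 = 5.8819517 × 10^7.
SE(Ŷ) = √(5.8819517 × 10^7) = 7669.

7669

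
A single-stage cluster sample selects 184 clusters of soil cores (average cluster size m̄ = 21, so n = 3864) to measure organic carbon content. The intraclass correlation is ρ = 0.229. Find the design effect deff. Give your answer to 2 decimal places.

deff = 1 + (21 − 1)·0.229 = 1 + 4.58 = 5.58.

5.58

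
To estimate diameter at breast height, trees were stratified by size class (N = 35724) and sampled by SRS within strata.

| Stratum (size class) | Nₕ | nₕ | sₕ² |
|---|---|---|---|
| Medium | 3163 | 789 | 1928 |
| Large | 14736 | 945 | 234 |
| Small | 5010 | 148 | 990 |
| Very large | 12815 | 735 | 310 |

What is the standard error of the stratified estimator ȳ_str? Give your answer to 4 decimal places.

0.4823

Var(ȳ_str) = Σₕ Wₕ²(1 − fₕ)sₕ²/nₕ with Wₕ = Nₕ/N, N = 35724.
Medium: Wₕ = 0.08853992; term = 0.08853992²·(1 − 0.24944673)·1928/789 = 0.014377712.
Large: Wₕ = 0.41249580; term = 0.41249580²·(1 − 0.06412866)·234/945 = 0.039431133.
Small: Wₕ = 0.14024185; term = 0.14024185²·(1 − 0.02954092)·990/148 = 0.12767504.
Very large: Wₕ = 0.35872243; term = 0.35872243²·(1 − 0.05735466)·310/735 = 0.051161084.
Sum = 0.23264497.
SE = √(0.23264497) = 0.4823.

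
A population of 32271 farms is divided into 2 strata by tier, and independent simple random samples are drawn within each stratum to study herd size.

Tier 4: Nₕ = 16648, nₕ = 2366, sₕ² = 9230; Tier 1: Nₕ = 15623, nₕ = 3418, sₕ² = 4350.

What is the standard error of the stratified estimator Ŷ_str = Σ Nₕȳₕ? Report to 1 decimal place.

34208.5

Var(Ŷ_str) = Σₕ Nₕ²(1 − fₕ)sₕ²/nₕ.
Tier 4: 16648²·(1 − 2366/16648)·9230/2366 = 9.2755155 × 10^8.
Tier 1: 15623²·(1 − 3418/15623)·4350/3418 = 2.4267186 × 10^8.
Sum = 1.1702234 × 10^9.
SE = √(1.1702234 × 10^9) = 34208.5.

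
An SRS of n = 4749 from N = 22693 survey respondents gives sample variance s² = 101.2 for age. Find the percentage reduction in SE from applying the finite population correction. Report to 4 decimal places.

f = n/N = 4749/22693 = 0.20927158.
SE_no-fpc = √(s²/n) = 0.14597859; SE_fpc = √((1−f)s²/n) = 0.12980841.
Ratio = √(1−f) = 0.88922911. Reduction = 100·(1 − 0.88922911) = 11.0771%.

11.0771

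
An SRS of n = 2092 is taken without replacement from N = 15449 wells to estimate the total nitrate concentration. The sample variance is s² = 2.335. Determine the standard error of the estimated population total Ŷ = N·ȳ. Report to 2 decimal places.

479.92

Var(Ŷ) = N²·Var(ȳ) = N²·(1 − n/N)·s²/n.
f = 2092/15449 = 0.13541330; Var(ȳ) = 0.86458670·2.335/2092 = 9.6501432 × 10^-4.
Var(Ŷ) = 15449² · (9.6501432 × 10^-4) = 230321.51.
SE(Ŷ) = √(230321.51) = 479.92.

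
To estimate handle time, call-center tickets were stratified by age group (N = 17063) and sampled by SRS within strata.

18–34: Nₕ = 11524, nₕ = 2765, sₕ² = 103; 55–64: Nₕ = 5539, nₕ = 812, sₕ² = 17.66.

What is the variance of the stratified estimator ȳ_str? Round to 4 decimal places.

Var(ȳ_str) = Σₕ Wₕ²(1 − fₕ)sₕ²/nₕ with Wₕ = Nₕ/N, N = 17063.
18–34: Wₕ = 0.67537948; term = 0.67537948²·(1 − 0.23993405)·103/2765 = 0.012914842.
55–64: Wₕ = 0.32462052; term = 0.32462052²·(1 − 0.14659686)·17.66/812 = 0.0019558739.
Sum = 0.014870716.

0.0149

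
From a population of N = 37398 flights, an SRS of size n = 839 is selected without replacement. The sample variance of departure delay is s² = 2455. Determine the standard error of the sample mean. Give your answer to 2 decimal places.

1.69

Under SRS without replacement, Var(ȳ) = (1 − f)·s²/n with f = n/N = 839/37398 = 0.02243435.
Var(ȳ) = (1 − 0.02243435)·2455/839 = 0.97756565·2.9261025 = 2.8604573.
SE(ȳ) = √(2.8604573) = 1.69.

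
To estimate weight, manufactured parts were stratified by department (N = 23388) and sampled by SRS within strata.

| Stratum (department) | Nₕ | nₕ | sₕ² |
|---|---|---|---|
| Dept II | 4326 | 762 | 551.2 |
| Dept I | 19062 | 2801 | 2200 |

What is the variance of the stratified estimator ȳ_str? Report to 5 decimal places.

Var(ȳ_str) = Σₕ Wₕ²(1 − fₕ)sₕ²/nₕ with Wₕ = Nₕ/N, N = 23388.
Dept II: Wₕ = 0.18496665; term = 0.18496665²·(1 − 0.17614424)·551.2/762 = 0.020388829.
Dept I: Wₕ = 0.81503335; term = 0.81503335²·(1 − 0.14694156)·2200/2801 = 0.44508106.
Sum = 0.46546989.

0.46547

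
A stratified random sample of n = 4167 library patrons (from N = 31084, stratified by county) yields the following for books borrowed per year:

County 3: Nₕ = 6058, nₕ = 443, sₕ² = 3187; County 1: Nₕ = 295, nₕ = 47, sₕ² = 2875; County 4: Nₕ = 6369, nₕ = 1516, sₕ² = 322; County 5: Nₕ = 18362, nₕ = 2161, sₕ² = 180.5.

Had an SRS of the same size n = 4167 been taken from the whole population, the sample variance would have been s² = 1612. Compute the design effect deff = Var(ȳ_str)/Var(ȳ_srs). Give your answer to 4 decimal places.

Var(ȳ_str) = Σ Wₕ²(1−fₕ)sₕ²/nₕ with Wₕ = Nₕ/31084:
  County 3: (6058/31084)²·(1−443/6058)·3187/443 = 0.25326989
  County 1: (295/31084)²·(1−47/295)·2875/47 = 0.0046316943
  County 4: (6369/31084)²·(1−1516/6369)·322/1516 = 0.0067946081
  County 5: (18362/31084)²·(1−2161/18362)·180.5/2161 = 0.025716416
  → Var(ȳ_str) = 0.29041261.
Var(ȳ_srs) = (1 − 4167/31084)·1612/4167 = 0.33498957.
deff = 0.29041261 / 0.33498957 = 0.8669.

0.8669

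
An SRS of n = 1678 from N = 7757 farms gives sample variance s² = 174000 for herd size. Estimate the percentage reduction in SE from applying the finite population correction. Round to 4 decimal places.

f = n/N = 1678/7757 = 0.21632074.
SE_no-fpc = √(s²/n) = 10.183068; SE_fpc = √((1−f)s²/n) = 9.0146283.
Ratio = √(1−f) = 0.88525661. Reduction = 100·(1 − 0.88525661) = 11.4743%.

11.4743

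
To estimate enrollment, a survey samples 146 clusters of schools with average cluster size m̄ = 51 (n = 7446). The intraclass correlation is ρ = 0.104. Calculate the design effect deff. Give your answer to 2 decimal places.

deff = 1 + (51 − 1)·0.104 = 1 + 5.2 = 6.2.

6.20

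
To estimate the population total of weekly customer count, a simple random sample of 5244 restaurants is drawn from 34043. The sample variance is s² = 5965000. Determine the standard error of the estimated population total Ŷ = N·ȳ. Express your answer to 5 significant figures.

1.0560 × 10^6

Var(Ŷ) = N²·Var(ȳ) = N²·(1 − n/N)·s²/n.
f = 5244/34043 = 0.15404048; Var(ȳ) = 0.84595952·5965000/5244 = 962.27089.
Var(Ŷ) = 34043² · 962.27089 = 1.1152006 × 10^12.
SE(Ŷ) = √(1.1152006 × 10^12) = 1.0560 × 10^6.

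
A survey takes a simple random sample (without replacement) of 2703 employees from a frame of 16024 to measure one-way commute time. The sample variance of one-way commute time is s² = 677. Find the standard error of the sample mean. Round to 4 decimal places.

Under SRS without replacement, Var(ȳ) = (1 − f)·s²/n with f = n/N = 2703/16024 = 0.16868447.
Var(ȳ) = (1 − 0.16868447)·677/2703 = 0.83131553·0.25046245 = 0.20821332.
SE(ȳ) = √(0.20821332) = 0.4563.

0.4563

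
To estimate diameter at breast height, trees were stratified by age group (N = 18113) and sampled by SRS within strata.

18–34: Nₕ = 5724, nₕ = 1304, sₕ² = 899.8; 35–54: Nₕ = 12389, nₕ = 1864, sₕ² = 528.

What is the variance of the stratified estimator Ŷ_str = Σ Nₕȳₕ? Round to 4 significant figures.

Var(Ŷ_str) = Σₕ Nₕ²(1 − fₕ)sₕ²/nₕ.
18–34: 5724²·(1 − 1304/5724)·899.8/1304 = 1.7457831 × 10^7.
35–54: 12389²·(1 − 1864/12389)·528/1864 = 3.6935703 × 10^7.
Sum = 5.4393534 × 10^7.

5.439 × 10^7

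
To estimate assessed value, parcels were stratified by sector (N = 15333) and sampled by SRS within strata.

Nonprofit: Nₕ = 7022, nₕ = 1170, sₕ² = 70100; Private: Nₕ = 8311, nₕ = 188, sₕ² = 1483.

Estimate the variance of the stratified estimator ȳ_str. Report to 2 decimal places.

12.74

Var(ȳ_str) = Σₕ Wₕ²(1 − fₕ)sₕ²/nₕ with Wₕ = Nₕ/N, N = 15333.
Nonprofit: Wₕ = 0.45796648; term = 0.45796648²·(1 − 0.16661920)·70100/1170 = 10.472323.
Private: Wₕ = 0.54203352; term = 0.54203352²·(1 − 0.02262062)·1483/188 = 2.2651594.
Sum = 12.737482.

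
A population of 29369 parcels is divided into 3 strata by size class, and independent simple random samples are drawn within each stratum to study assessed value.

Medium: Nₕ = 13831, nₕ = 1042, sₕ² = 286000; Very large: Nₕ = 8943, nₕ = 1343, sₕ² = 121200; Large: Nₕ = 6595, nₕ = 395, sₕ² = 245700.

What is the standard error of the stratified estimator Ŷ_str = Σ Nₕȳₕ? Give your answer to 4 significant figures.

Var(Ŷ_str) = Σₕ Nₕ²(1 − fₕ)sₕ²/nₕ.
Medium: 13831²·(1 − 1042/13831)·286000/1042 = 4.8549916 × 10^10.
Very large: 8943²·(1 − 1343/8943)·121200/1343 = 6.1337127 × 10^9.
Large: 6595²·(1 − 395/6595)·245700/395 = 2.5433993 × 10^10.
Sum = 8.0117622 × 10^10.
SE = √(8.0117622 × 10^10) = 283100.

283100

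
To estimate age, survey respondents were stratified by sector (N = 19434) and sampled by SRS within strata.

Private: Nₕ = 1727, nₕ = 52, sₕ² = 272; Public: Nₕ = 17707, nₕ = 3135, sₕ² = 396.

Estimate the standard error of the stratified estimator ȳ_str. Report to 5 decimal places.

Var(ȳ_str) = Σₕ Wₕ²(1 − fₕ)sₕ²/nₕ with Wₕ = Nₕ/N, N = 19434.
Private: Wₕ = 0.08886488; term = 0.08886488²·(1 − 0.03011002)·272/52 = 0.040063447.
Public: Wₕ = 0.91113512; term = 0.91113512²·(1 − 0.17704862)·396/3135 = 0.086297337.
Sum = 0.12636078.
SE = √(0.12636078) = 0.35547.

0.35547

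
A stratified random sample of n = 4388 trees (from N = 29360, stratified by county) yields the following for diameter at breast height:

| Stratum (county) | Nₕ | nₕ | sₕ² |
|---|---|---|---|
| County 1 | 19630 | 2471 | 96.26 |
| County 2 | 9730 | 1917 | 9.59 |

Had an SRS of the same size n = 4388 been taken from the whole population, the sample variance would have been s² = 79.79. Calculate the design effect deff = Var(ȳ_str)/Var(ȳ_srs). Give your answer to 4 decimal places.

1.0128

Var(ȳ_str) = Σ Wₕ²(1−fₕ)sₕ²/nₕ with Wₕ = Nₕ/29360:
  County 1: (19630/29360)²·(1−2471/19630)·96.26/2471 = 0.015222055
  County 2: (9730/29360)²·(1−1917/9730)·9.59/1917 = 4.4117923 × 10^-4
  → Var(ȳ_str) = 0.015663234.
Var(ȳ_srs) = (1 − 4388/29360)·79.79/4388 = 0.01546604.
deff = 0.015663234 / 0.01546604 = 1.0128.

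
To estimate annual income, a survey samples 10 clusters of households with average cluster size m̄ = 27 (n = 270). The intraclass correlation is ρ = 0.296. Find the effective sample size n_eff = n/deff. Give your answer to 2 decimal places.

31.05

deff = 1 + (27 − 1)·0.296 = 1 + 7.696 = 8.696.
n_eff = 270 / 8.696 = 31.05.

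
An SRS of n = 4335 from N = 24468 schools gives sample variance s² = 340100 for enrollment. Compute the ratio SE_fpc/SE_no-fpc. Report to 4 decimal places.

f = n/N = 4335/24468 = 0.17717018.
SE_no-fpc = √(s²/n) = 8.8574511; SE_fpc = √((1−f)s²/n) = 8.034591.
Ratio = √(1−f) = 0.90709967.

0.9071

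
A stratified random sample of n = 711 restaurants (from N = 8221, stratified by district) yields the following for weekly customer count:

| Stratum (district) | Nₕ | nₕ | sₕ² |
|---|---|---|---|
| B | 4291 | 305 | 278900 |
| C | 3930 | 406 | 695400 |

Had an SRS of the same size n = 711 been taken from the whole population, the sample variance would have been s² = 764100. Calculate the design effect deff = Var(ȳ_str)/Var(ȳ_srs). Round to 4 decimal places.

0.5932

Var(ȳ_str) = Σ Wₕ²(1−fₕ)sₕ²/nₕ with Wₕ = Nₕ/8221:
  B: (4291/8221)²·(1−305/4291)·278900/305 = 231.41696
  C: (3930/8221)²·(1−406/3930)·695400/406 = 350.98439
  → Var(ȳ_str) = 582.40135.
Var(ȳ_srs) = (1 − 711/8221)·764100/711 = 981.73865.
deff = 582.40135 / 981.73865 = 0.5932.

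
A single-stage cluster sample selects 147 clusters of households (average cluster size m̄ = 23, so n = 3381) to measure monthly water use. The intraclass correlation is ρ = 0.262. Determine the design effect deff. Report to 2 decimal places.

deff = 1 + (23 − 1)·0.262 = 1 + 5.764 = 6.764.

6.76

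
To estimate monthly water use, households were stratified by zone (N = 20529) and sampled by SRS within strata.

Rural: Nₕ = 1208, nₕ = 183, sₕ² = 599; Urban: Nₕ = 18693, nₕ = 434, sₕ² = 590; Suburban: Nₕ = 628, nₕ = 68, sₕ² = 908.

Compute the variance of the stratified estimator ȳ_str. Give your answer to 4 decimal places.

Var(ȳ_str) = Σₕ Wₕ²(1 − fₕ)sₕ²/nₕ with Wₕ = Nₕ/N, N = 20529.
Rural: Wₕ = 0.05884359; term = 0.05884359²·(1 − 0.15149007)·599/183 = 0.0096168079.
Urban: Wₕ = 0.91056554; term = 0.91056554²·(1 − 0.02321725)·590/434 = 1.1009883.
Suburban: Wₕ = 0.03059087; term = 0.03059087²·(1 − 0.10828025)·908/68 = 0.011142664.
Sum = 1.1217478.

1.1217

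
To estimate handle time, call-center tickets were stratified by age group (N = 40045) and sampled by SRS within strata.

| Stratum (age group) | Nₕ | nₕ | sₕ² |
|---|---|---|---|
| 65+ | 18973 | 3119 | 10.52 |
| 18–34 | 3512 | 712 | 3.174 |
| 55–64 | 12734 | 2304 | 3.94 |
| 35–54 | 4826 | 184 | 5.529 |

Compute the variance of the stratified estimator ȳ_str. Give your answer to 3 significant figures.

0.00122

Var(ȳ_str) = Σₕ Wₕ²(1 − fₕ)sₕ²/nₕ with Wₕ = Nₕ/N, N = 40045.
65+: Wₕ = 0.47379198; term = 0.47379198²·(1 − 0.16439150)·10.52/3119 = 6.3267202 × 10^-4.
18–34: Wₕ = 0.08770134; term = 0.08770134²·(1 − 0.20273349)·3.174/712 = 2.7336498 × 10^-5.
55–64: Wₕ = 0.31799226; term = 0.31799226²·(1 − 0.18093294)·3.94/2304 = 1.416336 × 10^-4.
35–54: Wₕ = 0.12051442; term = 0.12051442²·(1 − 0.03812681)·5.529/184 = 4.1978279 × 10^-4.
Sum = 0.0012214249.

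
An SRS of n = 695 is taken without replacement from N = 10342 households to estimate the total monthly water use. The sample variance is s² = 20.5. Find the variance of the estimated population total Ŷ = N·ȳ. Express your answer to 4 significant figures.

2.943 × 10^6

Var(Ŷ) = N²·Var(ȳ) = N²·(1 − n/N)·s²/n.
f = 695/10342 = 0.06720170; Var(ȳ) = 0.93279830·20.5/695 = 0.027514194.
Var(Ŷ) = 10342² · 0.027514194 = 2.9428347 × 10^6.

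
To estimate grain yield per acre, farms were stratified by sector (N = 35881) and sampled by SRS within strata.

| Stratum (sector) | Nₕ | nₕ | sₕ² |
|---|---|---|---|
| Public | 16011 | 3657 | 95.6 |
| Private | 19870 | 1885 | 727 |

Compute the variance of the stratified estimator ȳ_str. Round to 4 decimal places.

0.1111

Var(ȳ_str) = Σₕ Wₕ²(1 − fₕ)sₕ²/nₕ with Wₕ = Nₕ/N, N = 35881.
Public: Wₕ = 0.44622502; term = 0.44622502²·(1 − 0.22840547)·95.6/3657 = 0.0040163348.
Private: Wₕ = 0.55377498; term = 0.55377498²·(1 − 0.09486663)·727/1885 = 0.10705385.
Sum = 0.11107018.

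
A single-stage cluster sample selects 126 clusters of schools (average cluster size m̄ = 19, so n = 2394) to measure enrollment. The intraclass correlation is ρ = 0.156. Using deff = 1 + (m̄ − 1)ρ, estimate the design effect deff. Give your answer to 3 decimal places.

deff = 1 + (19 − 1)·0.156 = 1 + 2.808 = 3.808.

3.808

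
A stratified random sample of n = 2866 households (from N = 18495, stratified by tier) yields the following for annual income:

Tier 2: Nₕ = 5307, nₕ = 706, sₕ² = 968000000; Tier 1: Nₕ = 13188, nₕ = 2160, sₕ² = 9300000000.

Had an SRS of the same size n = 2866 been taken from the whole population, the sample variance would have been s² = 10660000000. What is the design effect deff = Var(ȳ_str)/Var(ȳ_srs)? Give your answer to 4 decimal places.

Var(ȳ_str) = Σ Wₕ²(1−fₕ)sₕ²/nₕ with Wₕ = Nₕ/18495:
  Tier 2: (5307/18495)²·(1−706/5307)·968000000/706 = 97873.091
  Tier 1: (13188/18495)²·(1−2160/13188)·9300000000/2160 = 1.8306117 × 10^6
  → Var(ȳ_str) = 1.9284848 × 10^6.
Var(ȳ_srs) = (1 − 2866/18495)·10660000000/2866 = 3.1430977 × 10^6.
deff = (1.9284848 × 10^6) / (3.1430977 × 10^6) = 0.6136.

0.6136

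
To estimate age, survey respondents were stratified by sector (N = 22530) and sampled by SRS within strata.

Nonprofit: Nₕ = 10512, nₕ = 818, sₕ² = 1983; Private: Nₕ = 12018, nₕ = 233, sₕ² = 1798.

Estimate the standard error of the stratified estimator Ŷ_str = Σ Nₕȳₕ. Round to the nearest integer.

36606

Var(Ŷ_str) = Σₕ Nₕ²(1 − fₕ)sₕ²/nₕ.
Nonprofit: 10512²·(1 − 818/10512)·1983/818 = 2.470346 × 10^8.
Private: 12018²·(1 − 233/12018)·1798/233 = 1.0929381 × 10^9.
Sum = 1.3399727 × 10^9.
SE = √(1.3399727 × 10^9) = 36606.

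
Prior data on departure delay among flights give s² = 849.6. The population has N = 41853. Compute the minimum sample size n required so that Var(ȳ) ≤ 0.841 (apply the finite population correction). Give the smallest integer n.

987

Without fpc, n₀ = s²/D = 849.6/0.841 = 1010.2259.
With fpc, (1 − n/N)·s²/n ≤ D requires n ≥ n₀/(1 + n₀/N) = 1010.2259/(1 + 1010.2259/41853) = 986.4163.
Rounding up, n = 987.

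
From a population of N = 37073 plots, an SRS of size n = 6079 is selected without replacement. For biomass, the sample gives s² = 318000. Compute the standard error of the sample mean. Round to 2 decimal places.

Under SRS without replacement, Var(ȳ) = (1 − f)·s²/n with f = n/N = 6079/37073 = 0.16397378.
Var(ȳ) = (1 − 0.16397378)·318000/6079 = 0.83602622·52.311235 = 43.733564.
SE(ȳ) = √(43.733564) = 6.61.

6.61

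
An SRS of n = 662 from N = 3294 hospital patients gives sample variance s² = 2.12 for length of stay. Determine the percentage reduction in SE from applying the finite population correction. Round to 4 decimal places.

10.6116

f = n/N = 662/3294 = 0.20097146.
SE_no-fpc = √(s²/n) = 0.056589901; SE_fpc = √((1−f)s²/n) = 0.050584805.
Ratio = √(1−f) = 0.89388396. Reduction = 100·(1 − 0.89388396) = 10.6116%.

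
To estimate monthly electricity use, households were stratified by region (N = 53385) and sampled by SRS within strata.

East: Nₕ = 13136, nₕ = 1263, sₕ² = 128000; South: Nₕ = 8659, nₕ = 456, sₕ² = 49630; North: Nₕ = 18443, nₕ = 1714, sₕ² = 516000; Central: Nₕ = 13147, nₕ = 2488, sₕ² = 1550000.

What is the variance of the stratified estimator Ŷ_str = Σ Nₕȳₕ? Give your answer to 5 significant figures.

2.0372 × 10^11

Var(Ŷ_str) = Σₕ Nₕ²(1 − fₕ)sₕ²/nₕ.
East: 13136²·(1 − 1263/13136)·128000/1263 = 1.58063 × 10^10.
South: 8659²·(1 − 456/8659)·49630/456 = 7.7307189 × 10^9.
North: 18443²·(1 − 1714/18443)·516000/1714 = 9.2883898 × 10^10.
Central: 13147²·(1 − 2488/13147)·1550000/2488 = 8.7302051 × 10^10.
Sum = 2.0372297 × 10^11.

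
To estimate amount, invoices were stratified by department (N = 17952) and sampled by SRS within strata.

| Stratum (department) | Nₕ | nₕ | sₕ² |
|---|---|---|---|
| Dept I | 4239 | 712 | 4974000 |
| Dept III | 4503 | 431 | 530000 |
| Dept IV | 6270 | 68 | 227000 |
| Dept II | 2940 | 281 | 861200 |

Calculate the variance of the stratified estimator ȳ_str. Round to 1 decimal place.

871.2

Var(ȳ_str) = Σₕ Wₕ²(1 − fₕ)sₕ²/nₕ with Wₕ = Nₕ/N, N = 17952.
Dept I: Wₕ = 0.23612968; term = 0.23612968²·(1 − 0.16796414)·4974000/712 = 324.0925.
Dept III: Wₕ = 0.25083556; term = 0.25083556²·(1 − 0.09571397)·530000/431 = 69.96529.
Dept IV: Wₕ = 0.34926471; term = 0.34926471²·(1 − 0.01084530)·227000/68 = 402.80103.
Dept II: Wₕ = 0.16377005; term = 0.16377005²·(1 − 0.09557823)·861200/281 = 74.34259.
Sum = 871.20141.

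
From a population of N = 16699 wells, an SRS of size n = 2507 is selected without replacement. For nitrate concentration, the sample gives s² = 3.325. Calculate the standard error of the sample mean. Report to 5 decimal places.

0.03357

Under SRS without replacement, Var(ȳ) = (1 − f)·s²/n with f = n/N = 2507/16699 = 0.15012875.
Var(ȳ) = (1 − 0.15012875)·3.325/2507 = 0.84987125·0.0013262864 = 0.0011271727.
SE(ȳ) = √(0.0011271727) = 0.03357.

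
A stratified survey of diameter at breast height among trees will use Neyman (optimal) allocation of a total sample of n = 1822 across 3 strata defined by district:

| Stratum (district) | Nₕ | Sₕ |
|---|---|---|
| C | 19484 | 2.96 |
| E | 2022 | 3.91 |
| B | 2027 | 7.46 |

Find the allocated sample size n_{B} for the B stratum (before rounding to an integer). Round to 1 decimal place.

341.4

Neyman allocation: nₕ = n·NₕSₕ / Σⱼ NⱼSⱼ.
Σ NⱼSⱼ = 19484·2.96 + 2022·3.91 + 2027·7.46 = 80700.08.
n_{B} = 1822·2027·7.46 / 80700.08 = 341.4.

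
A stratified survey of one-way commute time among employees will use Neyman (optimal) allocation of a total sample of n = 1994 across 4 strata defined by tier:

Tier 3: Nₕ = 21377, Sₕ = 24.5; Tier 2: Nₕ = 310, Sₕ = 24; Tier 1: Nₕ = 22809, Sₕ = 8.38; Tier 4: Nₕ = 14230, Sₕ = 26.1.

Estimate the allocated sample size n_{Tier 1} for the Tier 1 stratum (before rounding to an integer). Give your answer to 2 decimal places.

348.47

Neyman allocation: nₕ = n·NₕSₕ / Σⱼ NⱼSⱼ.
Σ NⱼSⱼ = 21377·24.5 + 310·24 + 22809·8.38 + 14230·26.1 = 1.0937189 × 10^6.
n_{Tier 1} = 1994·22809·8.38 / (1.0937189 × 10^6) = 348.47.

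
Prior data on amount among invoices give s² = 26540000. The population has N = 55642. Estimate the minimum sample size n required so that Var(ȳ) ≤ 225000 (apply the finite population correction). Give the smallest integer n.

Without fpc, n₀ = s²/D = 26540000/225000 = 117.9556.
With fpc, (1 − n/N)·s²/n ≤ D requires n ≥ n₀/(1 + n₀/N) = 117.9556/(1 + 117.9556/55642) = 117.7061.
Rounding up, n = 118.

118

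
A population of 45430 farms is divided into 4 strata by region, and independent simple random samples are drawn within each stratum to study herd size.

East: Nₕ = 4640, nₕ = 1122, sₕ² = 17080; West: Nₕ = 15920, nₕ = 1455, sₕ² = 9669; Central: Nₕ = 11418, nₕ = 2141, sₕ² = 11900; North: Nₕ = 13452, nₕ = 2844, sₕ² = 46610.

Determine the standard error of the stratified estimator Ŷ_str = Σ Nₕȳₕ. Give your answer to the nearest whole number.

Var(Ŷ_str) = Σₕ Nₕ²(1 − fₕ)sₕ²/nₕ.
East: 4640²·(1 − 1122/4640)·17080/1122 = 2.4848995 × 10^8.
West: 15920²·(1 − 1455/15920)·9669/1455 = 1.5303123 × 10^9.
Central: 11418²·(1 − 2141/11418)·11900/2141 = 5.8874589 × 10^8.
North: 13452²·(1 − 2844/13452)·46610/2844 = 2.338675 × 10^9.
Sum = 4.7062231 × 10^9.
SE = √(4.7062231 × 10^9) = 68602.

68602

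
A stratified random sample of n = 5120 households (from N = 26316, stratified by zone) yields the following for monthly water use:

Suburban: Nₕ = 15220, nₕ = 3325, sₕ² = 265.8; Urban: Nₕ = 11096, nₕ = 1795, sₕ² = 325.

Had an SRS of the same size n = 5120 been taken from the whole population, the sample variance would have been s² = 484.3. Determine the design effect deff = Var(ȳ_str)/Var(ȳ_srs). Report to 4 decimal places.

Var(ȳ_str) = Σ Wₕ²(1−fₕ)sₕ²/nₕ with Wₕ = Nₕ/26316:
  Suburban: (15220/26316)²·(1−3325/15220)·265.8/3325 = 0.020897901
  Urban: (11096/26316)²·(1−1795/11096)·325/1795 = 0.026982069
  → Var(ȳ_str) = 0.04787997.
Var(ȳ_srs) = (1 − 5120/26316)·484.3/5120 = 0.076186591.
deff = 0.04787997 / 0.076186591 = 0.6285.

0.6285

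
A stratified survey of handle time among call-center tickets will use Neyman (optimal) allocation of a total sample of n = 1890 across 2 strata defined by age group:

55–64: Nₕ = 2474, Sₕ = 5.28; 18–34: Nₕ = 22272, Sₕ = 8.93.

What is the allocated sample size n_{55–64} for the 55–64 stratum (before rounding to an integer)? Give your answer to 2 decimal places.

Neyman allocation: nₕ = n·NₕSₕ / Σⱼ NⱼSⱼ.
Σ NⱼSⱼ = 2474·5.28 + 22272·8.93 = 211951.68.
n_{55–64} = 1890·2474·5.28 / 211951.68 = 116.48.

116.48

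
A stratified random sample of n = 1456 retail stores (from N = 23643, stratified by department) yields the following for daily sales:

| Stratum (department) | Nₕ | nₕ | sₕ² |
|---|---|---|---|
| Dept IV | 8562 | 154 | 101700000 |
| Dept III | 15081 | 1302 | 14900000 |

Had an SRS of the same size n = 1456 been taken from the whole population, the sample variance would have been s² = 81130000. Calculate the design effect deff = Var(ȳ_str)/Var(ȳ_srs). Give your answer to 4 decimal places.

1.7078

Var(ȳ_str) = Σ Wₕ²(1−fₕ)sₕ²/nₕ with Wₕ = Nₕ/23643:
  Dept IV: (8562/23643)²·(1−154/8562)·101700000/154 = 85047.782
  Dept III: (15081/23643)²·(1−1302/15081)·14900000/1302 = 4254.2006
  → Var(ȳ_str) = 89301.983.
Var(ȳ_srs) = (1 − 1456/23643)·81130000/1456 = 52289.694.
deff = 89301.983 / 52289.694 = 1.7078.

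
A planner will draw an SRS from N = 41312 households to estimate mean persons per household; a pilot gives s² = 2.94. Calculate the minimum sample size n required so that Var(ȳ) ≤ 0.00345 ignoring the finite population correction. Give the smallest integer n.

Without fpc, n₀ = s²/D = 2.94/0.00345 = 852.1739.
Rounding up, n = 853.

853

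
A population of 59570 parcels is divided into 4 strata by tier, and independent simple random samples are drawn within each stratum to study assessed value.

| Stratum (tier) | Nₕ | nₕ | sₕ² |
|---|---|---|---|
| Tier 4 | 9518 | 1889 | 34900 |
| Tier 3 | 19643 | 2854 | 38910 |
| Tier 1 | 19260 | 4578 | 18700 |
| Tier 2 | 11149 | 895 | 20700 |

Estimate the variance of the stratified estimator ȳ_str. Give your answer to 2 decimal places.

Var(ȳ_str) = Σₕ Wₕ²(1 − fₕ)sₕ²/nₕ with Wₕ = Nₕ/N, N = 59570.
Tier 4: Wₕ = 0.15977841; term = 0.15977841²·(1 − 0.19846606)·34900/1889 = 0.37805204.
Tier 3: Wₕ = 0.32974652; term = 0.32974652²·(1 − 0.14529349)·38910/2854 = 1.2670236.
Tier 1: Wₕ = 0.32331711; term = 0.32331711²·(1 − 0.23769470)·18700/4578 = 0.32550085.
Tier 2: Wₕ = 0.18715797; term = 0.18715797²·(1 − 0.08027626)·20700/895 = 0.74511162.
Sum = 2.7156881.

2.72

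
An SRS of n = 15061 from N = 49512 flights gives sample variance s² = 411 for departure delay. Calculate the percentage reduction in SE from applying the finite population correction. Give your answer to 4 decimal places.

f = n/N = 15061/49512 = 0.30418888.
SE_no-fpc = √(s²/n) = 0.1651939; SE_fpc = √((1−f)s²/n) = 0.13779698.
Ratio = √(1−f) = 0.83415293. Reduction = 100·(1 − 0.83415293) = 16.5847%.

16.5847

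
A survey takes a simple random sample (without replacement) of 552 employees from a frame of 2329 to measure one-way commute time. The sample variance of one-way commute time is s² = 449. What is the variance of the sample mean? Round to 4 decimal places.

0.6206

Under SRS without replacement, Var(ȳ) = (1 − f)·s²/n with f = n/N = 552/2329 = 0.23701159.
Var(ȳ) = (1 − 0.23701159)·449/552 = 0.76298841·0.8134058 = 0.62061919.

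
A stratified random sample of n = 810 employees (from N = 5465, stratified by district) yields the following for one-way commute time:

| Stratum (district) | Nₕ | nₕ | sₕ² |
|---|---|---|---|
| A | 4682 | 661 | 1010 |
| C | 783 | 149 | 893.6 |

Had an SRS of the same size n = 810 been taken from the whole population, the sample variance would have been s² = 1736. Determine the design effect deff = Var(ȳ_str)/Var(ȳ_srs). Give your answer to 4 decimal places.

Var(ȳ_str) = Σ Wₕ²(1−fₕ)sₕ²/nₕ with Wₕ = Nₕ/5465:
  A: (4682/5465)²·(1−661/4682)·1010/661 = 0.9631747
  C: (783/5465)²·(1−149/783)·893.6/149 = 0.099684487
  → Var(ȳ_str) = 1.0628592.
Var(ȳ_srs) = (1 − 810/5465)·1736/810 = 1.8255521.
deff = 1.0628592 / 1.8255521 = 0.5822.

0.5822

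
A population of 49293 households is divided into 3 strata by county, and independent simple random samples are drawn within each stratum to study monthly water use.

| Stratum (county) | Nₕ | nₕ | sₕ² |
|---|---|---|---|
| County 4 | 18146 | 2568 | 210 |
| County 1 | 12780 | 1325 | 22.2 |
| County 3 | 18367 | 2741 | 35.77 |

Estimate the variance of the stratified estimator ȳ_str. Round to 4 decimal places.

Var(ȳ_str) = Σₕ Wₕ²(1 − fₕ)sₕ²/nₕ with Wₕ = Nₕ/N, N = 49293.
County 4: Wₕ = 0.36812529; term = 0.36812529²·(1 − 0.14151879)·210/2568 = 0.0095136327.
County 1: Wₕ = 0.25926602; term = 0.25926602²·(1 − 0.10367762)·22.2/1325 = 0.001009468.
County 3: Wₕ = 0.37260869; term = 0.37260869²·(1 − 0.14923504)·35.77/2741 = 0.0015414358.
Sum = 0.012064537.

0.0121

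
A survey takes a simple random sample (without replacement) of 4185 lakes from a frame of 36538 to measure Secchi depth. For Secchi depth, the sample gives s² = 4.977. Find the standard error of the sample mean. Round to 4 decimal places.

Under SRS without replacement, Var(ȳ) = (1 − f)·s²/n with f = n/N = 4185/36538 = 0.11453829.
Var(ȳ) = (1 − 0.11453829)·4.977/4185 = 0.88546171·0.0011892473 = 0.001053033.
SE(ȳ) = √(0.001053033) = 0.0325.

0.0325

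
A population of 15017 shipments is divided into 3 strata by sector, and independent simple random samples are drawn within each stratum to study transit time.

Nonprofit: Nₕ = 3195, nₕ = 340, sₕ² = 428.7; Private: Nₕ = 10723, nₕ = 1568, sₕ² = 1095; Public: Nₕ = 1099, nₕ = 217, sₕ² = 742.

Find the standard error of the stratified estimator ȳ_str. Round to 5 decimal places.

0.60803

Var(ȳ_str) = Σₕ Wₕ²(1 − fₕ)sₕ²/nₕ with Wₕ = Nₕ/N, N = 15017.
Nonprofit: Wₕ = 0.21275887; term = 0.21275887²·(1 − 0.10641628)·428.7/340 = 0.051001762.
Private: Wₕ = 0.71405740; term = 0.71405740²·(1 − 0.14622773)·1095/1568 = 0.30400194.
Public: Wₕ = 0.07318373; term = 0.07318373²·(1 − 0.19745223)·742/217 = 0.014697521.
Sum = 0.36970122.
SE = √(0.36970122) = 0.60803.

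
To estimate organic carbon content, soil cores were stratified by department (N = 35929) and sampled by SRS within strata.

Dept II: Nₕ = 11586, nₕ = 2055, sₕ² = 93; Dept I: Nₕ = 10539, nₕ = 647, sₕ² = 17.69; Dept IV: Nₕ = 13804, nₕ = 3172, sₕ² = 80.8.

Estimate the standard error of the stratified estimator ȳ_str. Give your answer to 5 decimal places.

Var(ȳ_str) = Σₕ Wₕ²(1 − fₕ)sₕ²/nₕ with Wₕ = Nₕ/N, N = 35929.
Dept II: Wₕ = 0.32246931; term = 0.32246931²·(1 − 0.17736924)·93/2055 = 0.0038712646.
Dept I: Wₕ = 0.29332851; term = 0.29332851²·(1 − 0.06139102)·17.69/647 = 0.0022080902.
Dept IV: Wₕ = 0.38420218; term = 0.38420218²·(1 − 0.22978847)·80.8/3172 = 0.0028960619.
Sum = 0.0089754167.
SE = √(0.0089754167) = 0.09474.

0.09474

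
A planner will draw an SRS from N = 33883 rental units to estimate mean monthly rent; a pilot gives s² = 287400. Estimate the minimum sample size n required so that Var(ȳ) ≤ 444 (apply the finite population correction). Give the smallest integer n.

636

Without fpc, n₀ = s²/D = 287400/444 = 647.2973.
With fpc, (1 − n/N)·s²/n ≤ D requires n ≥ n₀/(1 + n₀/N) = 647.2973/(1 + 647.2973/33883) = 635.1632.
Rounding up, n = 636.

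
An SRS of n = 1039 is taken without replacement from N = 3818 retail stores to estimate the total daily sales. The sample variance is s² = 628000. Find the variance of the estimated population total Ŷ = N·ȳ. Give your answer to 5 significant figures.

Var(Ŷ) = N²·Var(ȳ) = N²·(1 − n/N)·s²/n.
f = 1039/3818 = 0.27213201; Var(ȳ) = 0.72786799·628000/1039 = 439.94331.
Var(Ŷ) = 3818² · 439.94331 = 6.4131082 × 10^9.

6.4131 × 10^9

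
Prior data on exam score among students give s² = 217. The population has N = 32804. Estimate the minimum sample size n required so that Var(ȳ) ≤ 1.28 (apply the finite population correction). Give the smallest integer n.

169

Without fpc, n₀ = s²/D = 217/1.28 = 169.5312.
With fpc, (1 − n/N)·s²/n ≤ D requires n ≥ n₀/(1 + n₀/N) = 169.5312/(1 + 169.5312/32804) = 168.6596.
Rounding up, n = 169.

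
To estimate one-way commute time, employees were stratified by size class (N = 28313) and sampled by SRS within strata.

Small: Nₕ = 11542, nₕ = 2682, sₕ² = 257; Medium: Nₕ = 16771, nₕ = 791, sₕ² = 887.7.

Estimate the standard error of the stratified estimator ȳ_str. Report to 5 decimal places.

Var(ȳ_str) = Σₕ Wₕ²(1 − fₕ)sₕ²/nₕ with Wₕ = Nₕ/N, N = 28313.
Small: Wₕ = 0.40765726; term = 0.40765726²·(1 − 0.23236874)·257/2682 = 0.012224113.
Medium: Wₕ = 0.59234274; term = 0.59234274²·(1 − 0.04716475)·887.7/791 = 0.37519211.
Sum = 0.38741622.
SE = √(0.38741622) = 0.62243.

0.62243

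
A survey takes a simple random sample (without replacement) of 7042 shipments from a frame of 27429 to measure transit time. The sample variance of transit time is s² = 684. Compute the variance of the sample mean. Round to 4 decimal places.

0.0722

Under SRS without replacement, Var(ȳ) = (1 − f)·s²/n with f = n/N = 7042/27429 = 0.25673557.
Var(ȳ) = (1 − 0.25673557)·684/7042 = 0.74326443·0.097131497 = 0.072194386.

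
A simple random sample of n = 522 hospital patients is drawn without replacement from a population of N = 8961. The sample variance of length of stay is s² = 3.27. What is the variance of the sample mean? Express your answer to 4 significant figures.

0.005899

Under SRS without replacement, Var(ȳ) = (1 − f)·s²/n with f = n/N = 522/8961 = 0.05825243.
Var(ȳ) = (1 − 0.05825243)·3.27/522 = 0.94174757·0.0062643678 = 0.0058994532.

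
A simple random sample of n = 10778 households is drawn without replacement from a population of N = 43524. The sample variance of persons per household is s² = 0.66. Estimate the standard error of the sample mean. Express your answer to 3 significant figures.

0.00679

Under SRS without replacement, Var(ȳ) = (1 − f)·s²/n with f = n/N = 10778/43524 = 0.24763349.
Var(ȳ) = (1 − 0.24763349)·0.66/10778 = 0.75236651·6.1235851 × 10^-5 = 4.6071803 × 10^-5.
SE(ȳ) = √(4.6071803 × 10^-5) = 0.00679.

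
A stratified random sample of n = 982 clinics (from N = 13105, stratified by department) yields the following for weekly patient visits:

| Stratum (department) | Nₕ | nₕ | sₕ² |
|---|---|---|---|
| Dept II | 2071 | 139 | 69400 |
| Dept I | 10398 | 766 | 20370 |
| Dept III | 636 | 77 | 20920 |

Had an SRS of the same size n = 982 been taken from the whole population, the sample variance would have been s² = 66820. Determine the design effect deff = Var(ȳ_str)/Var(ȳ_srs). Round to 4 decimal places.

Var(ȳ_str) = Σ Wₕ²(1−fₕ)sₕ²/nₕ with Wₕ = Nₕ/13105:
  Dept II: (2071/13105)²·(1−139/2071)·69400/139 = 11.632092
  Dept I: (10398/13105)²·(1−766/10398)·20370/766 = 15.507954
  Dept III: (636/13105)²·(1−77/636)·20920/77 = 0.56242657
  → Var(ȳ_str) = 27.702473.
Var(ȳ_srs) = (1 − 982/13105)·66820/982 = 62.945989.
deff = 27.702473 / 62.945989 = 0.4401.

0.4401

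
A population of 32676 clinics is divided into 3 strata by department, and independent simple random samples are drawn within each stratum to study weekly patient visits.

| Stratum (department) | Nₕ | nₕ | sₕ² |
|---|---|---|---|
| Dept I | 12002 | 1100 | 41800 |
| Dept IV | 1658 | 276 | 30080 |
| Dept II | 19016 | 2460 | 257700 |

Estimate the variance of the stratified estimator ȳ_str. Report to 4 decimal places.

Var(ȳ_str) = Σₕ Wₕ²(1 − fₕ)sₕ²/nₕ with Wₕ = Nₕ/N, N = 32676.
Dept I: Wₕ = 0.36730322; term = 0.36730322²·(1 − 0.09165139)·41800/1100 = 4.6567789.
Dept IV: Wₕ = 0.05074060; term = 0.05074060²·(1 − 0.16646562)·30080/276 = 0.23388563.
Dept II: Wₕ = 0.58195618; term = 0.58195618²·(1 − 0.12936475)·257700/2460 = 30.888451.
Sum = 35.779116.

35.7791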